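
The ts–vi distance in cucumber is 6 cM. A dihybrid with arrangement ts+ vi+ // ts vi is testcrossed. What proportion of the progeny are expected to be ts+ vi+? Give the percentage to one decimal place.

47.0%

A map distance of 6 cM corresponds to a recombination frequency of 0.060.
The F1 is ts+ vi+ / ts vi, so ts+ vi+ is a parental gamete class with expected frequency (1 − r)/2 = 0.940/2 = 0.4700.
That is 0.4700 = 47.0% of the progeny.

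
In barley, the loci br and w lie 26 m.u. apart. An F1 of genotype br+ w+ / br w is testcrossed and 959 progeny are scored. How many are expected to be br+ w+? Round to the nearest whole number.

A map distance of 26 m.u. corresponds to a recombination frequency of 0.260.
The F1 is br+ w+ / br w, so br+ w+ is a parental gamete class with expected frequency (1 − r)/2 = 0.740/2 = 0.3700.
Expected number = 0.3700 × 959 = 354.83 ≈ 355.

355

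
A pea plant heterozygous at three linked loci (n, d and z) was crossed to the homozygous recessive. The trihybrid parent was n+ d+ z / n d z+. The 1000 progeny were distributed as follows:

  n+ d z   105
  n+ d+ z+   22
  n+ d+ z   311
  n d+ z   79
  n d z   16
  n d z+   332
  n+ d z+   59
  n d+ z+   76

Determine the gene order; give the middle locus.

z

The two rarest classes, n+ d+ z+ and n d z, are the double crossovers. Comparing them with the parentals, only the z allele has switched, so z is the middle locus and the order is n – z – d.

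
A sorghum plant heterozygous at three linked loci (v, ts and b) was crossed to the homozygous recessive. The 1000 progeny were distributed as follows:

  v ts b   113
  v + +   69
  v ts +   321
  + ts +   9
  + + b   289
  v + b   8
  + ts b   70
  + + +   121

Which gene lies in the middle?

The two most frequent reciprocal classes, v ts + and + + b, are the parental types, so the F1 was v ts + / + + b.
The two rarest classes, + ts + and v + b, are the double crossovers. Comparing them with the parentals, only the v allele has switched, so v is the middle locus and the order is b – v – ts.

v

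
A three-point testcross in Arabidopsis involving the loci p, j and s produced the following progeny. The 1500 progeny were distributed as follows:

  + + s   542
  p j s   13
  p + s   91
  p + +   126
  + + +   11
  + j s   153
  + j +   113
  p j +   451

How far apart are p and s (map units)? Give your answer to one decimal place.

The two most frequent reciprocal classes, p j + and + + s, are the parental types, so the F1 was p j + / + + s.
The two rarest classes, p j s and + + +, are the double crossovers. Comparing them with the parentals, only the s allele has switched, so s is the middle locus and the order is j – s – p.
Crossovers in the s–p interval produce the single-crossover classes + j + and p + s (113 + 91 = 204) plus the double crossovers (24).
RF(s–p) = (204 + 24) / 1500 = 228/1500 = 0.1520 → 15.2 map units.

15.2 map units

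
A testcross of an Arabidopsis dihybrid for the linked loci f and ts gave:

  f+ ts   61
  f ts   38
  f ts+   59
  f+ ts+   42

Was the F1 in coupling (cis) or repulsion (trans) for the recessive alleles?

trans

The two most frequent classes are f+ ts (61) and f ts+ (59); these are the parental (non-recombinant) types.
So the F1 carried f+ ts on one chromosome and f ts+ on the other — the recessive alleles are on opposite chromosomes (trans / repulsion).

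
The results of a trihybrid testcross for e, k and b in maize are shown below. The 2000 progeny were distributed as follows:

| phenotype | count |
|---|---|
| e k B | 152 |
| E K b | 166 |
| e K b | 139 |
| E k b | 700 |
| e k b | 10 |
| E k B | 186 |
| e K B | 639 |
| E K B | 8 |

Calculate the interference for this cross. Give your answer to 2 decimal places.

The two most frequent reciprocal classes, E k b and e K B, are the parental types, so the F1 was E k b / e K B.
The two rarest classes, e k b and E K B, are the double crossovers. Comparing them with the parentals, only the e allele has switched, so e is the middle locus and the order is k – e – b.
k–e: (318 + 18)/2000 = 0.1680; e–b: (325 + 18)/2000 = 0.1715.
Expected DCO frequency = 0.1680 × 0.1715 ≈ 0.02881; observed = 18/2000 ≈ 0.00900.
Coefficient of coincidence = 0.00900/0.02881 ≈ 0.31; interference = 1 − 0.31 = 0.69.

0.69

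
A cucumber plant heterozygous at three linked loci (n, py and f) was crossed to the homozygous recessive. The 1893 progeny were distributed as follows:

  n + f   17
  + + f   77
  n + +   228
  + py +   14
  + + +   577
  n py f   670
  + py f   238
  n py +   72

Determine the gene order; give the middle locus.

py

The two most frequent reciprocal classes, n py f and + + +, are the parental types, so the F1 was n py f / + + +.
The two rarest classes, n + f and + py +, are the double crossovers. Comparing them with the parentals, only the py allele has switched, so py is the middle locus and the order is f – py – n.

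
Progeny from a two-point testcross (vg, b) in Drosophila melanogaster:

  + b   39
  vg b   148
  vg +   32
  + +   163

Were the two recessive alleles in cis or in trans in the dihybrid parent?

The two most frequent classes are + + (163) and vg b (148); these are the parental (non-recombinant) types.
So the F1 carried + + on one chromosome and vg b on the other — the recessive alleles are on the same chromosome (cis / coupling).

cis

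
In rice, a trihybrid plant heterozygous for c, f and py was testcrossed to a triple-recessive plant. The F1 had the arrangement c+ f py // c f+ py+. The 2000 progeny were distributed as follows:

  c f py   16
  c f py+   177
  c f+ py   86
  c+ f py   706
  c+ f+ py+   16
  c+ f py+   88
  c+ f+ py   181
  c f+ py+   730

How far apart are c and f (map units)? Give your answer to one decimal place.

The two rarest classes, c f py and c+ f+ py+, are the double crossovers. Comparing them with the parentals, only the c allele has switched, so c is the middle locus and the order is py – c – f.
Crossovers in the c–f interval produce the single-crossover classes c+ f+ py and c f py+ (181 + 177 = 358) plus the double crossovers (32).
RF(c–f) = (358 + 32) / 2000 = 390/2000 = 0.1950 → 19.5 map units.

19.5 map units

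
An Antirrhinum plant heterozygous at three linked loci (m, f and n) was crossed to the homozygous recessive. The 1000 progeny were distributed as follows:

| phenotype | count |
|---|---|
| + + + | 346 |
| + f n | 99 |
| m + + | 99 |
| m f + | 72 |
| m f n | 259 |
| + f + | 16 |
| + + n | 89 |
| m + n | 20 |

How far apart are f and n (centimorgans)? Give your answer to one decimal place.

19.7 centimorgans

The two most frequent reciprocal classes, m f n and + + +, are the parental types, so the F1 was m f n / + + +.
The two rarest classes, m + n and + f +, are the double crossovers. Comparing them with the parentals, only the f allele has switched, so f is the middle locus and the order is m – f – n.
Crossovers in the f–n interval produce the single-crossover classes m f + and + + n (72 + 89 = 161) plus the double crossovers (36).
RF(f–n) = (161 + 36) / 1000 = 197/1000 = 0.1970 → 19.7 centimorgans.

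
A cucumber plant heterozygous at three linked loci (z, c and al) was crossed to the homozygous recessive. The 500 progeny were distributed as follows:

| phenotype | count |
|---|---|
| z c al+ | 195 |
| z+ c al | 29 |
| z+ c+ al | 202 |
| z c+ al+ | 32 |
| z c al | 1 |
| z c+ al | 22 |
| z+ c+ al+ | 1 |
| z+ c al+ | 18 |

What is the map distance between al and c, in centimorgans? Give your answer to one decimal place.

12.6 centimorgans

The two most frequent reciprocal classes, z+ c+ al and z c al+, are the parental types, so the F1 was z+ c+ al / z c al+.
The two rarest classes, z+ c+ al+ and z c al, are the double crossovers. Comparing them with the parentals, only the al allele has switched, so al is the middle locus and the order is z – al – c.
Crossovers in the al–c interval produce the single-crossover classes z+ c al and z c+ al+ (29 + 32 = 61) plus the double crossovers (2).
RF(al–c) = (61 + 2) / 500 = 63/500 = 0.1260 → 12.6 centimorgans.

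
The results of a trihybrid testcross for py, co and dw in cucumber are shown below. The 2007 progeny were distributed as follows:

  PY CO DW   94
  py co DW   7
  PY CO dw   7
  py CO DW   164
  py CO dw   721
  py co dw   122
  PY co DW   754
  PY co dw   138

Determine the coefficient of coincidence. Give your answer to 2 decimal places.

0.39

The two most frequent reciprocal classes, PY co DW and py CO dw, are the parental types, so the F1 was PY co DW / py CO dw.
The two rarest classes, py co DW and PY CO dw, are the double crossovers. Comparing them with the parentals, only the py allele has switched, so py is the middle locus and the order is dw – py – co.
dw–py: (302 + 14)/2007 = 0.1574; py–co: (216 + 14)/2007 = 0.1146.
Expected DCO frequency = 0.1574 × 0.1146 ≈ 0.01804; observed = 14/2007 ≈ 0.00698.
Coefficient of coincidence = 0.00698/0.01804 ≈ 0.39.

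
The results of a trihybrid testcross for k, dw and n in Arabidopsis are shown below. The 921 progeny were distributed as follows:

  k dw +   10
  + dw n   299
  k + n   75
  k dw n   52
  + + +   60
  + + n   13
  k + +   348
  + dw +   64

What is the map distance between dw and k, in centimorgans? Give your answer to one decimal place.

The two most frequent reciprocal classes, k + + and + dw n, are the parental types, so the F1 was k + + / + dw n.
The two rarest classes, k dw + and + + n, are the double crossovers. Comparing them with the parentals, only the dw allele has switched, so dw is the middle locus and the order is k – dw – n.
Crossovers in the k–dw interval produce the single-crossover classes + + + and k dw n (60 + 52 = 112) plus the double crossovers (23).
RF(k–dw) = (112 + 23) / 921 = 135/921 = 0.1466 → 14.7 centimorgans.

14.7 centimorgans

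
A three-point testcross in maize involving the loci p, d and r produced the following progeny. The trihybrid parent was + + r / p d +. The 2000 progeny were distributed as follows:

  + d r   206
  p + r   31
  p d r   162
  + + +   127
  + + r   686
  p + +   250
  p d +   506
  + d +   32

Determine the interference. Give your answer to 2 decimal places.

The two rarest classes, p + r and + d +, are the double crossovers. Comparing them with the parentals, only the p allele has switched, so p is the middle locus and the order is r – p – d.
r–p: (289 + 63)/2000 = 0.1760; p–d: (456 + 63)/2000 = 0.2595.
Expected DCO frequency = 0.1760 × 0.2595 ≈ 0.04567; observed = 63/2000 ≈ 0.03150.
Coefficient of coincidence = 0.03150/0.04567 ≈ 0.69; interference = 1 − 0.69 = 0.31.

0.31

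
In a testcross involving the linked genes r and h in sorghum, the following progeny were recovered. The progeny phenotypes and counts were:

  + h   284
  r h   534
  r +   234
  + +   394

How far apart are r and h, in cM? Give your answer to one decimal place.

The two most frequent classes, + + (394) and r h (534), are the parental types, so the F1 was + + / r h.
The recombinant classes are + h and r +: 284 + 234 = 518.
Recombination frequency = 518/1446 = 0.3582 ≈ 35.8%, i.e. 35.8 cM.

35.8 cM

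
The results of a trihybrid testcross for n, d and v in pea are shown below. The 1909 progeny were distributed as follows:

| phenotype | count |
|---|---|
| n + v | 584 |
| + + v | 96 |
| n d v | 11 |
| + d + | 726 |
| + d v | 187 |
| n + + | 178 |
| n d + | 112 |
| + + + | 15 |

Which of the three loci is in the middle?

d

The two most frequent reciprocal classes, n + v and + d +, are the parental types, so the F1 was n + v / + d +.
The two rarest classes, n d v and + + +, are the double crossovers. Comparing them with the parentals, only the d allele has switched, so d is the middle locus and the order is v – d – n.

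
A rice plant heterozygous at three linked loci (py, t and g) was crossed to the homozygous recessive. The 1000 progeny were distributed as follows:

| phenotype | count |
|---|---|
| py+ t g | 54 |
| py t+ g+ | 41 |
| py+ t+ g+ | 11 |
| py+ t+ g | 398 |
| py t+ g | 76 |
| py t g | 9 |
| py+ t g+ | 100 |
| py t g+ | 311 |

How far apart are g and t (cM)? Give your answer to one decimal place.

The two most frequent reciprocal classes, py+ t+ g and py t g+, are the parental types, so the F1 was py+ t+ g / py t g+.
The two rarest classes, py+ t+ g+ and py t g, are the double crossovers. Comparing them with the parentals, only the g allele has switched, so g is the middle locus and the order is py – g – t.
Crossovers in the g–t interval produce the single-crossover classes py+ t g and py t+ g+ (54 + 41 = 95) plus the double crossovers (20).
RF(g–t) = (95 + 20) / 1000 = 115/1000 = 0.1150 → 11.5 cM.

11.5 cM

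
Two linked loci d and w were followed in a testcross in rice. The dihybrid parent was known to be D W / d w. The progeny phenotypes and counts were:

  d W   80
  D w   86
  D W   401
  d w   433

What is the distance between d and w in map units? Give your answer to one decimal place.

16.6 map units

The recombinant classes are D w and d W: 86 + 80 = 166.
Recombination frequency = 166/1000 = 0.1660 ≈ 16.6%, i.e. 16.6 map units.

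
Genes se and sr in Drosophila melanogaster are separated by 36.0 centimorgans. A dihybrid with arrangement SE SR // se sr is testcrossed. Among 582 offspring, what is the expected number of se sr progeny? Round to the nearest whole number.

186

A map distance of 36.0 centimorgans corresponds to a recombination frequency of 0.360.
The F1 is SE SR / se sr, so se sr is a parental gamete class with expected frequency (1 − r)/2 = 0.640/2 = 0.3200.
Expected number = 0.3200 × 582 = 186.24 ≈ 186.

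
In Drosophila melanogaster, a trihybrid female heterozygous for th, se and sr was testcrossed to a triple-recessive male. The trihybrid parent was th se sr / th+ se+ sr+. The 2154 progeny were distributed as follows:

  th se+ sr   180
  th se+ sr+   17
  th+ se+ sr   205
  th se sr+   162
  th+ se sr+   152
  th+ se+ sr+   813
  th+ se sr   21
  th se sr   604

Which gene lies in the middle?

The two rarest classes, th+ se sr and th se+ sr+, are the double crossovers. Comparing them with the parentals, only the th allele has switched, so th is the middle locus and the order is sr – th – se.

th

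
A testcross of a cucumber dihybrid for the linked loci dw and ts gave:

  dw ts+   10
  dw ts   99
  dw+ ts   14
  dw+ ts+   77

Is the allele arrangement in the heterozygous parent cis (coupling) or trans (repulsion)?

cis

The two most frequent classes are dw+ ts+ (77) and dw ts (99); these are the parental (non-recombinant) types.
So the F1 carried dw+ ts+ on one chromosome and dw ts on the other — the recessive alleles are on the same chromosome (cis / coupling).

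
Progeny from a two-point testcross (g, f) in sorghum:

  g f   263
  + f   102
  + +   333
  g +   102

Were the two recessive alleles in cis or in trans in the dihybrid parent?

The two most frequent classes are + + (333) and g f (263); these are the parental (non-recombinant) types.
So the F1 carried + + on one chromosome and g f on the other — the recessive alleles are on the same chromosome (cis / coupling).

cis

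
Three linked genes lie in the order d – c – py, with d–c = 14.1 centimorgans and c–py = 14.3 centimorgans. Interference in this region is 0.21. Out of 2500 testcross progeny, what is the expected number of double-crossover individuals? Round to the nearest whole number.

40

Map distances give recombination frequencies of 0.141 and 0.143 for the two intervals.
With interference 0.21 (so coincidence = 0.79), expected double-crossover frequency = 0.141 × 0.143 × 0.79 = 0.01593.
Expected number = 0.01593 × 2500 = 39.82 ≈ 40.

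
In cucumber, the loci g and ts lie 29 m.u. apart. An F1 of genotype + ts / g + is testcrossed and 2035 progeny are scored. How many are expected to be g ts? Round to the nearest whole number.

A map distance of 29 m.u. corresponds to a recombination frequency of 0.290.
The F1 is + ts / g +, so g ts is a recombinant gamete class with expected frequency r/2 = 0.290/2 = 0.1450.
Expected number = 0.1450 × 2035 = 295.07 ≈ 295.

295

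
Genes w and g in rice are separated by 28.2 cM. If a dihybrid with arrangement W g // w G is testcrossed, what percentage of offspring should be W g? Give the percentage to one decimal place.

35.9%

A map distance of 28.2 cM corresponds to a recombination frequency of 0.282.
The F1 is W g / w G, so W g is a parental gamete class with expected frequency (1 − r)/2 = 0.718/2 = 0.3590.
That is 0.3590 = 35.9% of the progeny.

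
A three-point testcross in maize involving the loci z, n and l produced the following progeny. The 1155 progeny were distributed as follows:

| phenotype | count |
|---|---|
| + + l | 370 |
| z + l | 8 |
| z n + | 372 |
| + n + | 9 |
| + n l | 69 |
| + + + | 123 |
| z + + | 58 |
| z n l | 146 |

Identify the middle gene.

The two most frequent reciprocal classes, z n + and + + l, are the parental types, so the F1 was z n + / + + l.
The two rarest classes, + n + and z + l, are the double crossovers. Comparing them with the parentals, only the z allele has switched, so z is the middle locus and the order is n – z – l.

z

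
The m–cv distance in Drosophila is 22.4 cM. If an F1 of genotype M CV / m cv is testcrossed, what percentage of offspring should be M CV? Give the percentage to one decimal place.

A map distance of 22.4 cM corresponds to a recombination frequency of 0.224.
The F1 is M CV / m cv, so M CV is a parental gamete class with expected frequency (1 − r)/2 = 0.776/2 = 0.3880.
That is 0.3880 = 38.8% of the progeny.

38.8%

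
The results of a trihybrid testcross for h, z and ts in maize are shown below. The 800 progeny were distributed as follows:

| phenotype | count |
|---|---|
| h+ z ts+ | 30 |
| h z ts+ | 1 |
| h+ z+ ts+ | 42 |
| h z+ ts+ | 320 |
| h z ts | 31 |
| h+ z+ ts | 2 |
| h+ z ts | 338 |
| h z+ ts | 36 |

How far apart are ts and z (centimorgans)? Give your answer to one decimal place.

The two most frequent reciprocal classes, h+ z ts and h z+ ts+, are the parental types, so the F1 was h+ z ts / h z+ ts+.
The two rarest classes, h+ z+ ts and h z ts+, are the double crossovers. Comparing them with the parentals, only the z allele has switched, so z is the middle locus and the order is h – z – ts.
Crossovers in the z–ts interval produce the single-crossover classes h+ z ts+ and h z+ ts (30 + 36 = 66) plus the double crossovers (3).
RF(z–ts) = (66 + 3) / 800 = 69/800 = 0.0862 → 8.6 centimorgans.

8.6 centimorgans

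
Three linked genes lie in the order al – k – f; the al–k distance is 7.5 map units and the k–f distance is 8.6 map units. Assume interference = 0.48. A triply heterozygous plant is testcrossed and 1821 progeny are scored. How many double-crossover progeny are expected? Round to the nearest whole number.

6

Map distances give recombination frequencies of 0.075 and 0.086 for the two intervals.
With interference 0.48 (so coincidence = 0.52), expected double-crossover frequency = 0.075 × 0.086 × 0.52 = 0.00335.
Expected number = 0.00335 × 1821 = 6.11 ≈ 6.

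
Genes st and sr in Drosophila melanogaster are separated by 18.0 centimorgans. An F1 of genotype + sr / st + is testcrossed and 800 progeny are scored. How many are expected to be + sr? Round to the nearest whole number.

A map distance of 18.0 centimorgans corresponds to a recombination frequency of 0.180.
The F1 is + sr / st +, so + sr is a parental gamete class with expected frequency (1 − r)/2 = 0.820/2 = 0.4100.
Expected number = 0.4100 × 800 = 328.00 ≈ 328.

328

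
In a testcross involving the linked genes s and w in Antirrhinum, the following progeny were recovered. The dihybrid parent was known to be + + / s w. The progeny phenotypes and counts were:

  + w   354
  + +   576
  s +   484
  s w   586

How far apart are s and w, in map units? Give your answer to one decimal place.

41.9 map units

The recombinant classes are + w and s +: 354 + 484 = 838.
Recombination frequency = 838/2000 = 0.4190 ≈ 41.9%, i.e. 41.9 map units.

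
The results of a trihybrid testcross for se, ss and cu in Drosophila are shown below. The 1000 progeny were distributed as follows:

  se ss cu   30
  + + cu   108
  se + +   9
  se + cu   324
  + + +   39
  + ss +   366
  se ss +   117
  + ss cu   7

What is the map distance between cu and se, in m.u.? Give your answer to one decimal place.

The two most frequent reciprocal classes, + ss + and se + cu, are the parental types, so the F1 was + ss + / se + cu.
The two rarest classes, + ss cu and se + +, are the double crossovers. Comparing them with the parentals, only the cu allele has switched, so cu is the middle locus and the order is ss – cu – se.
Crossovers in the cu–se interval produce the single-crossover classes se ss + and + + cu (117 + 108 = 225) plus the double crossovers (16).
RF(cu–se) = (225 + 16) / 1000 = 241/1000 = 0.2410 → 24.1 m.u.

24.1 m.u.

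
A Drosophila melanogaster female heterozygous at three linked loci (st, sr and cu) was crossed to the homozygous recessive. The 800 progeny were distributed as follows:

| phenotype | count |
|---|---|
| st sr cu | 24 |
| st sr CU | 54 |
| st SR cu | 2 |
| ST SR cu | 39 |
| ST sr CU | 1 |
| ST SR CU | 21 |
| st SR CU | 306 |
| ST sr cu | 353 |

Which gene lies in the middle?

The two most frequent reciprocal classes, ST sr cu and st SR CU, are the parental types, so the F1 was ST sr cu / st SR CU.
The two rarest classes, ST sr CU and st SR cu, are the double crossovers. Comparing them with the parentals, only the cu allele has switched, so cu is the middle locus and the order is sr – cu – st.

cu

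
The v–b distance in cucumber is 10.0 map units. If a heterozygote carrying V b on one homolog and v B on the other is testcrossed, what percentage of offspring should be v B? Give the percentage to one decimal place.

45.0%

A map distance of 10.0 map units corresponds to a recombination frequency of 0.100.
The F1 is V b / v B, so v B is a parental gamete class with expected frequency (1 − r)/2 = 0.900/2 = 0.4500.
That is 0.4500 = 45.0% of the progeny.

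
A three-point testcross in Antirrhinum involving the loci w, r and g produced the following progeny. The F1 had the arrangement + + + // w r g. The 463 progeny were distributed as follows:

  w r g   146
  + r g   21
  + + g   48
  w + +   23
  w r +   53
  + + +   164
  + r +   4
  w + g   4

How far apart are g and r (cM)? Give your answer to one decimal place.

The two rarest classes, + r + and w + g, are the double crossovers. Comparing them with the parentals, only the r allele has switched, so r is the middle locus and the order is w – r – g.
Crossovers in the r–g interval produce the single-crossover classes + + g and w r + (48 + 53 = 101) plus the double crossovers (8).
RF(r–g) = (101 + 8) / 463 = 109/463 = 0.2354 → 23.5 cM.

23.5 cM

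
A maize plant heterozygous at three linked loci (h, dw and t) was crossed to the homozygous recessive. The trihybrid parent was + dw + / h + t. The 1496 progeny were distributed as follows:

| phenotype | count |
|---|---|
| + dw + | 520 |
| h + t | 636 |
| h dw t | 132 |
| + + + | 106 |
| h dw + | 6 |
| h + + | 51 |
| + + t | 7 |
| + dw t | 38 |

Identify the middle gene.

h

The two rarest classes, h dw + and + + t, are the double crossovers. Comparing them with the parentals, only the h allele has switched, so h is the middle locus and the order is t – h – dw.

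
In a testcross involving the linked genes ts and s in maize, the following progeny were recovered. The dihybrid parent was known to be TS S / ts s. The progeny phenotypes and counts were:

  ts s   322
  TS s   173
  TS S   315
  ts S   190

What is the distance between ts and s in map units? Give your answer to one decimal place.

36.3 map units

The recombinant classes are TS s and ts S: 173 + 190 = 363.
Recombination frequency = 363/1000 = 0.3630 ≈ 36.3%, i.e. 36.3 map units.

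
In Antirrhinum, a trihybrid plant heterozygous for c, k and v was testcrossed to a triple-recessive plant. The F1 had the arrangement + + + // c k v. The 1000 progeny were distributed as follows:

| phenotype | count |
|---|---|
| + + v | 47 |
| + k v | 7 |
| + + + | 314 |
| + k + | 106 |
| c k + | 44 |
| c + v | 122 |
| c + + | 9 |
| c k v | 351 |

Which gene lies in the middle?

The two rarest classes, c + + and + k v, are the double crossovers. Comparing them with the parentals, only the c allele has switched, so c is the middle locus and the order is v – c – k.

c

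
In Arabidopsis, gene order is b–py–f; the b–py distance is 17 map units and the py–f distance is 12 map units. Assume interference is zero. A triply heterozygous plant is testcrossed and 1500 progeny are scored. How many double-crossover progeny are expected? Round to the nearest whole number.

Map distances give recombination frequencies of 0.170 and 0.120 for the two intervals.
With no interference, expected double-crossover frequency = 0.170 × 0.120 = 0.02040.
Expected number = 0.02040 × 1500 = 30.60 ≈ 31.

31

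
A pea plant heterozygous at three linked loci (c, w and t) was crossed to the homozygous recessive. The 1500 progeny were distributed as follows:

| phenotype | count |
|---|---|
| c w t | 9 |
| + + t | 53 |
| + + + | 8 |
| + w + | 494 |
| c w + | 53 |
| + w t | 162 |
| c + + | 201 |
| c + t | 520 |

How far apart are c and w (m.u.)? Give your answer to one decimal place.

The two most frequent reciprocal classes, c + t and + w +, are the parental types, so the F1 was c + t / + w +.
The two rarest classes, c w t and + + +, are the double crossovers. Comparing them with the parentals, only the w allele has switched, so w is the middle locus and the order is c – w – t.
Crossovers in the c–w interval produce the single-crossover classes + + t and c w + (53 + 53 = 106) plus the double crossovers (17).
RF(c–w) = (106 + 17) / 1500 = 123/1500 = 0.0820 → 8.2 m.u.

8.2 m.u.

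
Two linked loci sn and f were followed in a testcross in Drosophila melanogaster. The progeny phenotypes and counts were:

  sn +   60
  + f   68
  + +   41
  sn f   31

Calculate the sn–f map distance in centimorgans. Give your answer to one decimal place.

36.0 centimorgans

The two most frequent classes, + f (68) and sn + (60), are the parental types, so the F1 was + f / sn +.
The recombinant classes are + + and sn f: 41 + 31 = 72.
Recombination frequency = 72/200 = 0.3600 ≈ 36.0%, i.e. 36.0 centimorgans.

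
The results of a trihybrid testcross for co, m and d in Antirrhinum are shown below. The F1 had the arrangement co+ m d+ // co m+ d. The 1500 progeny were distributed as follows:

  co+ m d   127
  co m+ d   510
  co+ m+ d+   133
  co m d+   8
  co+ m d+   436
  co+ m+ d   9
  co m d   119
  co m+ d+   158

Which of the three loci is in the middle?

co

The two rarest classes, co m d+ and co+ m+ d, are the double crossovers. Comparing them with the parentals, only the co allele has switched, so co is the middle locus and the order is m – co – d.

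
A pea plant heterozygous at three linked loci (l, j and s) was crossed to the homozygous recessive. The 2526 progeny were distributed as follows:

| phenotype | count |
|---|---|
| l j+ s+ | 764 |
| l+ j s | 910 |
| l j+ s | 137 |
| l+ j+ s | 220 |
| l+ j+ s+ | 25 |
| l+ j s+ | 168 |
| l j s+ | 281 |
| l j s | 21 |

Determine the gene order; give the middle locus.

l

The two most frequent reciprocal classes, l+ j s and l j+ s+, are the parental types, so the F1 was l+ j s / l j+ s+.
The two rarest classes, l j s and l+ j+ s+, are the double crossovers. Comparing them with the parentals, only the l allele has switched, so l is the middle locus and the order is s – l – j.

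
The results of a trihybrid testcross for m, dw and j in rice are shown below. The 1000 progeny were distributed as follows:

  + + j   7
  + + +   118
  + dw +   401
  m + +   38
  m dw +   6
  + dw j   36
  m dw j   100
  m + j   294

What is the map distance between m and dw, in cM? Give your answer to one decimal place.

The two most frequent reciprocal classes, + dw + and m + j, are the parental types, so the F1 was + dw + / m + j.
The two rarest classes, m dw + and + + j, are the double crossovers. Comparing them with the parentals, only the m allele has switched, so m is the middle locus and the order is dw – m – j.
Crossovers in the dw–m interval produce the single-crossover classes + + + and m dw j (118 + 100 = 218) plus the double crossovers (13).
RF(dw–m) = (218 + 13) / 1000 = 231/1000 = 0.2310 → 23.1 cM.

23.1 cM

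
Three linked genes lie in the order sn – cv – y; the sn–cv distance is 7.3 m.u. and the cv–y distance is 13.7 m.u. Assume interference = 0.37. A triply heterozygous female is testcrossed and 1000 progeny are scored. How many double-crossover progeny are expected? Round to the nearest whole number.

Map distances give recombination frequencies of 0.073 and 0.137 for the two intervals.
With interference 0.37 (so coincidence = 0.63), expected double-crossover frequency = 0.073 × 0.137 × 0.63 = 0.00630.
Expected number = 0.00630 × 1000 = 6.30 ≈ 6.

6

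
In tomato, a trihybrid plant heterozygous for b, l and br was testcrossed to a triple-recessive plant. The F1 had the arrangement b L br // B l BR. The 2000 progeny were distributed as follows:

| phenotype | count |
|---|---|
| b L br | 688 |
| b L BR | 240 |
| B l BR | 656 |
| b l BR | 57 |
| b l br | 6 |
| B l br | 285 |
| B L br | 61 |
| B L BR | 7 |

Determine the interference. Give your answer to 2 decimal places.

0.63

The two rarest classes, b l br and B L BR, are the double crossovers. Comparing them with the parentals, only the l allele has switched, so l is the middle locus and the order is br – l – b.
br–l: (525 + 13)/2000 = 0.2690; l–b: (118 + 13)/2000 = 0.0655.
Expected DCO frequency = 0.2690 × 0.0655 ≈ 0.01762; observed = 13/2000 ≈ 0.00650.
Coefficient of coincidence = 0.00650/0.01762 ≈ 0.37; interference = 1 − 0.37 = 0.63.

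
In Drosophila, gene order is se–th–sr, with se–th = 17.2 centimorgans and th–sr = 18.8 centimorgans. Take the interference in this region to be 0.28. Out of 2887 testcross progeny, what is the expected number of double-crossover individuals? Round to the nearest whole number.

Map distances give recombination frequencies of 0.172 and 0.188 for the two intervals.
With interference 0.28 (so coincidence = 0.72), expected double-crossover frequency = 0.172 × 0.188 × 0.72 = 0.02328.
Expected number = 0.02328 × 2887 = 67.21 ≈ 67.

67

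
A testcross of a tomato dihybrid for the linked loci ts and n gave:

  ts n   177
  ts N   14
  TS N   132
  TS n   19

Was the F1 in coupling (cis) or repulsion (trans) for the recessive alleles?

cis

The two most frequent classes are TS N (132) and ts n (177); these are the parental (non-recombinant) types.
So the F1 carried TS N on one chromosome and ts n on the other — the recessive alleles are on the same chromosome (cis / coupling).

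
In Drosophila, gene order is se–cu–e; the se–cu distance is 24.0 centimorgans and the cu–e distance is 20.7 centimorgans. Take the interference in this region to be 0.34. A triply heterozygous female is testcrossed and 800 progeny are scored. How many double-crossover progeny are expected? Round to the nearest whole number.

26

Map distances give recombination frequencies of 0.240 and 0.207 for the two intervals.
With interference 0.34 (so coincidence = 0.66), expected double-crossover frequency = 0.240 × 0.207 × 0.66 = 0.03279.
Expected number = 0.03279 × 800 = 26.23 ≈ 26.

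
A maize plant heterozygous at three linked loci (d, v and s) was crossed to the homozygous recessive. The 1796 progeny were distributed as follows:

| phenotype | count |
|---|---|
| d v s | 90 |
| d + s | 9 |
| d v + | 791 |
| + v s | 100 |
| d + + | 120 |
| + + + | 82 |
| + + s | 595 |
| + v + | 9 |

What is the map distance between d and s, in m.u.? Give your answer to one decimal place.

10.6 m.u.

The two most frequent reciprocal classes, d v + and + + s, are the parental types, so the F1 was d v + / + + s.
The two rarest classes, + v + and d + s, are the double crossovers. Comparing them with the parentals, only the d allele has switched, so d is the middle locus and the order is v – d – s.
Crossovers in the d–s interval produce the single-crossover classes d v s and + + + (90 + 82 = 172) plus the double crossovers (18).
RF(d–s) = (172 + 18) / 1796 = 190/1796 = 0.1058 → 10.6 m.u.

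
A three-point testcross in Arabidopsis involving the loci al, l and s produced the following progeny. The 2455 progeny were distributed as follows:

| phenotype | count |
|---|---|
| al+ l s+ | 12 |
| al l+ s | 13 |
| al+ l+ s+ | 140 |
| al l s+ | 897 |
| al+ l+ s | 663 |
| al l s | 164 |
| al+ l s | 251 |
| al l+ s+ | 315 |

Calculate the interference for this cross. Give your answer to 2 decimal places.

0.68

The two most frequent reciprocal classes, al l s+ and al+ l+ s, are the parental types, so the F1 was al l s+ / al+ l+ s.
The two rarest classes, al+ l s+ and al l+ s, are the double crossovers. Comparing them with the parentals, only the al allele has switched, so al is the middle locus and the order is l – al – s.
l–al: (566 + 25)/2455 = 0.2407; al–s: (304 + 25)/2455 = 0.1340.
Expected DCO frequency = 0.2407 × 0.1340 ≈ 0.03225; observed = 25/2455 ≈ 0.01018.
Coefficient of coincidence = 0.01018/0.03225 ≈ 0.32; interference = 1 − 0.32 = 0.68.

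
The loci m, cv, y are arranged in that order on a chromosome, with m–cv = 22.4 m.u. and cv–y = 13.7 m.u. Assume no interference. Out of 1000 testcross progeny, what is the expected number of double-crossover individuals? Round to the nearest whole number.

31

Map distances give recombination frequencies of 0.224 and 0.137 for the two intervals.
With no interference, expected double-crossover frequency = 0.224 × 0.137 = 0.03069.
Expected number = 0.03069 × 1000 = 30.69 ≈ 31.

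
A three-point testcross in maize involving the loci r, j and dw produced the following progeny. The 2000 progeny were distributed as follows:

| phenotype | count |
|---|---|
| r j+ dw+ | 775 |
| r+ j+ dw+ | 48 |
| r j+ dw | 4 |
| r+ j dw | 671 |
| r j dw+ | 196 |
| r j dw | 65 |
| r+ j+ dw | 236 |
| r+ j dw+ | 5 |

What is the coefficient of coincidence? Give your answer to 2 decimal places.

The two most frequent reciprocal classes, r j+ dw+ and r+ j dw, are the parental types, so the F1 was r j+ dw+ / r+ j dw.
The two rarest classes, r j+ dw and r+ j dw+, are the double crossovers. Comparing them with the parentals, only the dw allele has switched, so dw is the middle locus and the order is j – dw – r.
j–dw: (432 + 9)/2000 = 0.2205; dw–r: (113 + 9)/2000 = 0.0610.
Expected DCO frequency = 0.2205 × 0.0610 ≈ 0.01345; observed = 9/2000 ≈ 0.00450.
Coefficient of coincidence = 0.00450/0.01345 ≈ 0.33.

0.33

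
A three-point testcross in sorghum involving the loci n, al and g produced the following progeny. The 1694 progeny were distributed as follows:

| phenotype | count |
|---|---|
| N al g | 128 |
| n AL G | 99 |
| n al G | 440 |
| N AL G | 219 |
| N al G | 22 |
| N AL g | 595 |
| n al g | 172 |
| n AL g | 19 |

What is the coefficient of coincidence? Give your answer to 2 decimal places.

0.60

The two most frequent reciprocal classes, N AL g and n al G, are the parental types, so the F1 was N AL g / n al G.
The two rarest classes, n AL g and N al G, are the double crossovers. Comparing them with the parentals, only the n allele has switched, so n is the middle locus and the order is al – n – g.
al–n: (227 + 41)/1694 = 0.1582; n–g: (391 + 41)/1694 = 0.2550.
Expected DCO frequency = 0.1582 × 0.2550 ≈ 0.04034; observed = 41/1694 ≈ 0.02420.
Coefficient of coincidence = 0.02420/0.04034 ≈ 0.60.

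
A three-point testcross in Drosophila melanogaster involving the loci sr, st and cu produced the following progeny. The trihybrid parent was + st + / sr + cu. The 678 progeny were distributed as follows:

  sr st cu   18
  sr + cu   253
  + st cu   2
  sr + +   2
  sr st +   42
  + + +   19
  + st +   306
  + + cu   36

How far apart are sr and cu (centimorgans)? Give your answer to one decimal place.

12.1 centimorgans

The two rarest classes, + st cu and sr + +, are the double crossovers. Comparing them with the parentals, only the cu allele has switched, so cu is the middle locus and the order is sr – cu – st.
Crossovers in the sr–cu interval produce the single-crossover classes sr st + and + + cu (42 + 36 = 78) plus the double crossovers (4).
RF(sr–cu) = (78 + 4) / 678 = 82/678 = 0.1209 → 12.1 centimorgans.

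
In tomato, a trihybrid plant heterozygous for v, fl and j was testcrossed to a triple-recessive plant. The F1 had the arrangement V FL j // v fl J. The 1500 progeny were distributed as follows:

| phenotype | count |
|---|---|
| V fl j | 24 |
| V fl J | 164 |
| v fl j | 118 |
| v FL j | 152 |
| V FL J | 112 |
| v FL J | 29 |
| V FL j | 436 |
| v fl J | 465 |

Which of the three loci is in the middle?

The two rarest classes, V fl j and v FL J, are the double crossovers. Comparing them with the parentals, only the fl allele has switched, so fl is the middle locus and the order is v – fl – j.

fl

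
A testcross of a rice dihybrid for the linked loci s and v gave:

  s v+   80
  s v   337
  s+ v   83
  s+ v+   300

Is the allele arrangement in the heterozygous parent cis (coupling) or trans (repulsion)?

cis

The two most frequent classes are s+ v+ (300) and s v (337); these are the parental (non-recombinant) types.
So the F1 carried s+ v+ on one chromosome and s v on the other — the recessive alleles are on the same chromosome (cis / coupling).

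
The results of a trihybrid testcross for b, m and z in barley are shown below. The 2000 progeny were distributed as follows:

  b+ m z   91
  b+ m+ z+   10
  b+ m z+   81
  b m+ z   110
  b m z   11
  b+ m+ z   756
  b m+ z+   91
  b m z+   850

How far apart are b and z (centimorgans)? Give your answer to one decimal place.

The two most frequent reciprocal classes, b m z+ and b+ m+ z, are the parental types, so the F1 was b m z+ / b+ m+ z.
The two rarest classes, b m z and b+ m+ z+, are the double crossovers. Comparing them with the parentals, only the z allele has switched, so z is the middle locus and the order is m – z – b.
Crossovers in the z–b interval produce the single-crossover classes b+ m z+ and b m+ z (81 + 110 = 191) plus the double crossovers (21).
RF(z–b) = (191 + 21) / 2000 = 212/2000 = 0.1060 → 10.6 centimorgans.

10.6 centimorgans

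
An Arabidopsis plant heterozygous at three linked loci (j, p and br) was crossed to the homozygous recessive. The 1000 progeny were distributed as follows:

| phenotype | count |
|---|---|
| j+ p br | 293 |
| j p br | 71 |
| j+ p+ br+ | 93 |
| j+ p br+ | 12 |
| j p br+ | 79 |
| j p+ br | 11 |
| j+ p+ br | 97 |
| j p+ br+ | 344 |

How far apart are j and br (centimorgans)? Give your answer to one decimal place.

18.7 centimorgans

The two most frequent reciprocal classes, j p+ br+ and j+ p br, are the parental types, so the F1 was j p+ br+ / j+ p br.
The two rarest classes, j p+ br and j+ p br+, are the double crossovers. Comparing them with the parentals, only the br allele has switched, so br is the middle locus and the order is j – br – p.
Crossovers in the j–br interval produce the single-crossover classes j+ p+ br+ and j p br (93 + 71 = 164) plus the double crossovers (23).
RF(j–br) = (164 + 23) / 1000 = 187/1000 = 0.1870 → 18.7 centimorgans.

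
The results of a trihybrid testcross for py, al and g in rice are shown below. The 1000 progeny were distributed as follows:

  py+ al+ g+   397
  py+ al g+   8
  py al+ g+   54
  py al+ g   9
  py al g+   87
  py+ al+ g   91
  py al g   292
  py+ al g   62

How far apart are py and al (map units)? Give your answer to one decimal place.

13.3 map units

The two most frequent reciprocal classes, py al g and py+ al+ g+, are the parental types, so the F1 was py al g / py+ al+ g+.
The two rarest classes, py al+ g and py+ al g+, are the double crossovers. Comparing them with the parentals, only the al allele has switched, so al is the middle locus and the order is g – al – py.
Crossovers in the al–py interval produce the single-crossover classes py+ al g and py al+ g+ (62 + 54 = 116) plus the double crossovers (17).
RF(al–py) = (116 + 17) / 1000 = 133/1000 = 0.1330 → 13.3 map units.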